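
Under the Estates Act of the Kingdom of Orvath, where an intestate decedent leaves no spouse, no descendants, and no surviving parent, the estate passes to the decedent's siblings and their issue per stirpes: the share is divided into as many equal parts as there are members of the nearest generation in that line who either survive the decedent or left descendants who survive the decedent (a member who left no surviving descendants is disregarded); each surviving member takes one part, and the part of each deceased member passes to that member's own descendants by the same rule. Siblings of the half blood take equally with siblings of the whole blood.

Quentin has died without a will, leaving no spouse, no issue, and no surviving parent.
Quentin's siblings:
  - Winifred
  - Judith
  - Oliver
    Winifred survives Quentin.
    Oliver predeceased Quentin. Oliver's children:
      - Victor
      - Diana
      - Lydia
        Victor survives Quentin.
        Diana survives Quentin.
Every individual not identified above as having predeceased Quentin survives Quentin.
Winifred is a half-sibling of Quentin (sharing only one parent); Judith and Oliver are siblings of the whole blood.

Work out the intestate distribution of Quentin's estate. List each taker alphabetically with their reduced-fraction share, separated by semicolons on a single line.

Diana 1/9; Judith 1/3; Lydia 1/9; Victor 1/9; Winifred 1/3

No spouse, descendants, or parent survives, so the estate passes to Quentin's siblings per stirpes.
Half-blood and whole-blood siblings take equally under the stated rule.
The estate is divided into 3 equal shares of 1/3 among Winifred, Judith, Oliver.
Winifred is living and takes 1/3.
Judith is living and takes 1/3.
Oliver predeceased; the 1/3 allotted to Oliver's branch passes to Oliver's issue by representation.
The 1/3 is divided into 3 equal shares of 1/9 among Victor, Diana, Lydia.
Victor is living and takes 1/9.
Diana is living and takes 1/9.
Lydia is living and takes 1/9.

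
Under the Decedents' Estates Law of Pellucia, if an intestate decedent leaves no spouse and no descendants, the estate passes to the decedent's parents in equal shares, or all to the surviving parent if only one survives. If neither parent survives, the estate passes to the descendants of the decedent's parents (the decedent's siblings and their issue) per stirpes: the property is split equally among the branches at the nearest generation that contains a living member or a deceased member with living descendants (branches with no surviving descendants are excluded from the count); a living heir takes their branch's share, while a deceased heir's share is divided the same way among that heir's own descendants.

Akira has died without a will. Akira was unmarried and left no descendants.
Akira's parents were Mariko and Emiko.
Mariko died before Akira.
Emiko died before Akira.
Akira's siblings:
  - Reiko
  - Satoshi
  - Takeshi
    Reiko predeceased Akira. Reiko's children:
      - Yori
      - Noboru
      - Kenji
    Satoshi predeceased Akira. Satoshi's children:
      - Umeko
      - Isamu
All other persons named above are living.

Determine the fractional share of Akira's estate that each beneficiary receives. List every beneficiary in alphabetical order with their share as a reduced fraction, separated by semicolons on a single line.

Isamu 1/6; Kenji 1/9; Noboru 1/9; Takeshi 1/3; Umeko 1/6; Yori 1/9

Neither parent survives and there are no descendants, so the estate passes to Akira's siblings and their issue per stirpes.
The estate is divided into 3 equal shares of 1/3 among Reiko, Satoshi, Takeshi.
Reiko predeceased; the 1/3 allotted to Reiko's branch passes to Reiko's issue by representation.
The 1/3 is divided into 3 equal shares of 1/9 among Yori, Noboru, Kenji.
Yori is living and takes 1/9.
Noboru is living and takes 1/9.
Kenji is living and takes 1/9.
Satoshi predeceased; the 1/3 allotted to Satoshi's branch passes to Satoshi's issue by representation.
The 1/3 is divided into 2 equal shares of 1/6 among Umeko, Isamu.
Umeko is living and takes 1/6.
Isamu is living and takes 1/6.
Takeshi is living and takes 1/3.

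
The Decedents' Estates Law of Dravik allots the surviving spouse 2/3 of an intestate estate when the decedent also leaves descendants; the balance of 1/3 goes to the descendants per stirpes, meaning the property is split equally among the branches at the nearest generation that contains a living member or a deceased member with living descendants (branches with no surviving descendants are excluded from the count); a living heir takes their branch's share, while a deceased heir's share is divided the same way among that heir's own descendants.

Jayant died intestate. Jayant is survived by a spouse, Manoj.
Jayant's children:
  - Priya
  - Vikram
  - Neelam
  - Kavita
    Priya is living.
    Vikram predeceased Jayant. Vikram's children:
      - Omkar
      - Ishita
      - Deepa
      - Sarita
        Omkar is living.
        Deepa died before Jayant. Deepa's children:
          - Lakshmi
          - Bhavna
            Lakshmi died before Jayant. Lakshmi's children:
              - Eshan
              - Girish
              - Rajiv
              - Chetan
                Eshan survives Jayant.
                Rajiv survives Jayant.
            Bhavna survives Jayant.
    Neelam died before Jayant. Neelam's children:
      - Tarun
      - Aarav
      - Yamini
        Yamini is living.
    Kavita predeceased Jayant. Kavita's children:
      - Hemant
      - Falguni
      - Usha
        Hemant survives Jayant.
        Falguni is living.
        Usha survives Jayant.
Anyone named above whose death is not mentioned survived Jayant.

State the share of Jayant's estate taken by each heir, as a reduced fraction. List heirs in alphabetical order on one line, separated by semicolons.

Manoj, as surviving spouse, takes 2/3.
The remaining 1/3 passes to Jayant's descendants per stirpes.
The 1/3 is divided into 4 equal shares of 1/12 among Priya, Vikram, Neelam, Kavita.
Priya is living and takes 1/12.
Vikram predeceased; the 1/12 allotted to Vikram's branch passes to Vikram's issue by representation.
The 1/12 is divided into 4 equal shares of 1/48 among Omkar, Ishita, Deepa, Sarita.
Omkar is living and takes 1/48.
Ishita is living and takes 1/48.
Deepa predeceased; the 1/48 allotted to Deepa's branch passes to Deepa's issue by representation.
The 1/48 is divided into 2 equal shares of 1/96 among Lakshmi, Bhavna.
Lakshmi predeceased; the 1/96 allotted to Lakshmi's branch passes to Lakshmi's issue by representation.
The 1/96 is divided into 4 equal shares of 1/384 among Eshan, Girish, Rajiv, Chetan.
Eshan is living and takes 1/384.
Girish is living and takes 1/384.
Rajiv is living and takes 1/384.
Chetan is living and takes 1/384.
Bhavna is living and takes 1/96.
Sarita is living and takes 1/48.
Neelam predeceased; the 1/12 allotted to Neelam's branch passes to Neelam's issue by representation.
The 1/12 is divided into 3 equal shares of 1/36 among Tarun, Aarav, Yamini.
Tarun is living and takes 1/36.
Aarav is living and takes 1/36.
Yamini is living and takes 1/36.
Kavita predeceased; the 1/12 allotted to Kavita's branch passes to Kavita's issue by representation.
The 1/12 is divided into 3 equal shares of 1/36 among Hemant, Falguni, Usha.
Hemant is living and takes 1/36.
Falguni is living and takes 1/36.
Usha is living and takes 1/36.

Aarav 1/36; Bhavna 1/96; Chetan 1/384; Eshan 1/384; Falguni 1/36; Girish 1/384; Hemant 1/36; Ishita 1/48; Manoj 2/3; Omkar 1/48; Priya 1/12; Rajiv 1/384; Sarita 1/48; Tarun 1/36; Usha 1/36; Yamini 1/36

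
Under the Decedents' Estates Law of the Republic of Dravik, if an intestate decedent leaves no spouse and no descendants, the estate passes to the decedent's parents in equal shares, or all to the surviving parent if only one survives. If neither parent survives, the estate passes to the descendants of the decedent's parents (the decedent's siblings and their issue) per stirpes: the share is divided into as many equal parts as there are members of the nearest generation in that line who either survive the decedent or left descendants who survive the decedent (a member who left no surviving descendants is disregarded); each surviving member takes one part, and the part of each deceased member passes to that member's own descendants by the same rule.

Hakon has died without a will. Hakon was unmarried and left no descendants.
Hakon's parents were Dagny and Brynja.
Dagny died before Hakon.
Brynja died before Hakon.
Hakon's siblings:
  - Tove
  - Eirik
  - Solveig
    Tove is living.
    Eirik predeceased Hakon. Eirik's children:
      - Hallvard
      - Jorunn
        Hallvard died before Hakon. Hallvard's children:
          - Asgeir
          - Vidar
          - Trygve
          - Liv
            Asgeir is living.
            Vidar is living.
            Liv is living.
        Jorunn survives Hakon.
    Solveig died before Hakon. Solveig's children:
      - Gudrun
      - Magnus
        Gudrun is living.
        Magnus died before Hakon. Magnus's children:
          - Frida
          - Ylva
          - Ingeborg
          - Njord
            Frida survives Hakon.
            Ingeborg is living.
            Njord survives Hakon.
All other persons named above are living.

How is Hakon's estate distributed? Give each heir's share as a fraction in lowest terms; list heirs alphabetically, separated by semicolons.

Neither parent survives and there are no descendants, so the estate passes to Hakon's siblings and their issue per stirpes.
The estate is divided into 3 equal shares of 1/3 among Tove, Eirik, Solveig.
Tove is living and takes 1/3.
Eirik predeceased; the 1/3 allotted to Eirik's branch passes to Eirik's issue by representation.
The 1/3 is divided into 2 equal shares of 1/6 among Hallvard, Jorunn.
Hallvard predeceased; the 1/6 allotted to Hallvard's branch passes to Hallvard's issue by representation.
The 1/6 is divided into 4 equal shares of 1/24 among Asgeir, Vidar, Trygve, Liv.
Asgeir is living and takes 1/24.
Vidar is living and takes 1/24.
Trygve is living and takes 1/24.
Liv is living and takes 1/24.
Jorunn is living and takes 1/6.
Solveig predeceased; the 1/3 allotted to Solveig's branch passes to Solveig's issue by representation.
The 1/3 is divided into 2 equal shares of 1/6 among Gudrun, Magnus.
Gudrun is living and takes 1/6.
Magnus predeceased; the 1/6 allotted to Magnus's branch passes to Magnus's issue by representation.
The 1/6 is divided into 4 equal shares of 1/24 among Frida, Ylva, Ingeborg, Njord.
Frida is living and takes 1/24.
Ylva is living and takes 1/24.
Ingeborg is living and takes 1/24.
Njord is living and takes 1/24.

Asgeir 1/24; Frida 1/24; Gudrun 1/6; Ingeborg 1/24; Jorunn 1/6; Liv 1/24; Njord 1/24; Tove 1/3; Trygve 1/24; Vidar 1/24; Ylva 1/24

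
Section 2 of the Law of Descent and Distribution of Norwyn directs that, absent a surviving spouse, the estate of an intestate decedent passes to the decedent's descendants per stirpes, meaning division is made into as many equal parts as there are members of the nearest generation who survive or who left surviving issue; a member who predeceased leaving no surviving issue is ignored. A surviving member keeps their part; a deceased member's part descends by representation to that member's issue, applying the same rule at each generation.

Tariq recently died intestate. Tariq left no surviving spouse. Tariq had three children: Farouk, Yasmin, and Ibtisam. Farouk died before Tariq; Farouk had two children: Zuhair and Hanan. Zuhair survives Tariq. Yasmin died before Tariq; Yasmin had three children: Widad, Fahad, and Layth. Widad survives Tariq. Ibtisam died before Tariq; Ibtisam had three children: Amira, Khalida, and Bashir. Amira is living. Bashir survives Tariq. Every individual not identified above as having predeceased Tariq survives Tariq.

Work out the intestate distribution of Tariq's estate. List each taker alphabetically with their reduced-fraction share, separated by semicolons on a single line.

There is no surviving spouse, so the entire estate passes to Tariq's descendants per stirpes.
The estate is divided into 3 equal shares of 1/3 among Farouk, Yasmin, Ibtisam.
Farouk predeceased; the 1/3 allotted to Farouk's branch passes to Farouk's issue by representation.
The 1/3 is divided into 2 equal shares of 1/6 among Zuhair, Hanan.
Zuhair is living and takes 1/6.
Hanan is living and takes 1/6.
Yasmin predeceased; the 1/3 allotted to Yasmin's branch passes to Yasmin's issue by representation.
The 1/3 is divided into 3 equal shares of 1/9 among Widad, Fahad, Layth.
Widad is living and takes 1/9.
Fahad is living and takes 1/9.
Layth is living and takes 1/9.
Ibtisam predeceased; the 1/3 allotted to Ibtisam's branch passes to Ibtisam's issue by representation.
The 1/3 is divided into 3 equal shares of 1/9 among Amira, Khalida, Bashir.
Amira is living and takes 1/9.
Khalida is living and takes 1/9.
Bashir is living and takes 1/9.

Amira 1/9; Bashir 1/9; Fahad 1/9; Hanan 1/6; Khalida 1/9; Layth 1/9; Widad 1/9; Zuhair 1/6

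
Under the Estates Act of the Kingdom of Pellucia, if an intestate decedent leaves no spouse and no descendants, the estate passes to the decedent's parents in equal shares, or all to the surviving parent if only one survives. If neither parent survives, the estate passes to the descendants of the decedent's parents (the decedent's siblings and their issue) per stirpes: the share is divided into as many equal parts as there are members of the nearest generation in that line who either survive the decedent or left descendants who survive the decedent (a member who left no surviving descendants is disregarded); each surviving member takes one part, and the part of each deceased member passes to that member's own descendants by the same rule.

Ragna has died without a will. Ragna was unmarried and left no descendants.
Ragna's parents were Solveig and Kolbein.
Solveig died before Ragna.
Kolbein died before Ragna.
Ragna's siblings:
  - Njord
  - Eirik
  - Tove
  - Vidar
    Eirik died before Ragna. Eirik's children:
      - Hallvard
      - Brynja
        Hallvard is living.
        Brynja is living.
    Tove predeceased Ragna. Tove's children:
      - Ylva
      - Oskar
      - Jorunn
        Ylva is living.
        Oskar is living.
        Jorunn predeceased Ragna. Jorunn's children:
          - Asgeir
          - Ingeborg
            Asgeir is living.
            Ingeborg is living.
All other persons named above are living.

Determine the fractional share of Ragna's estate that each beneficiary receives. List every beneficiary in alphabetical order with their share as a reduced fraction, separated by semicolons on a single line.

Neither parent survives and there are no descendants, so the estate passes to Ragna's siblings and their issue per stirpes.
The estate is divided into 4 equal shares of 1/4 among Njord, Eirik, Tove, Vidar.
Njord is living and takes 1/4.
Eirik predeceased; the 1/4 allotted to Eirik's branch passes to Eirik's issue by representation.
The 1/4 is divided into 2 equal shares of 1/8 among Hallvard, Brynja.
Hallvard is living and takes 1/8.
Brynja is living and takes 1/8.
Tove predeceased; the 1/4 allotted to Tove's branch passes to Tove's issue by representation.
The 1/4 is divided into 3 equal shares of 1/12 among Ylva, Oskar, Jorunn.
Ylva is living and takes 1/12.
Oskar is living and takes 1/12.
Jorunn predeceased; the 1/12 allotted to Jorunn's branch passes to Jorunn's issue by representation.
The 1/12 is divided into 2 equal shares of 1/24 among Asgeir, Ingeborg.
Asgeir is living and takes 1/24.
Ingeborg is living and takes 1/24.
Vidar is living and takes 1/4.

Asgeir 1/24; Brynja 1/8; Hallvard 1/8; Ingeborg 1/24; Njord 1/4; Oskar 1/12; Vidar 1/4; Ylva 1/12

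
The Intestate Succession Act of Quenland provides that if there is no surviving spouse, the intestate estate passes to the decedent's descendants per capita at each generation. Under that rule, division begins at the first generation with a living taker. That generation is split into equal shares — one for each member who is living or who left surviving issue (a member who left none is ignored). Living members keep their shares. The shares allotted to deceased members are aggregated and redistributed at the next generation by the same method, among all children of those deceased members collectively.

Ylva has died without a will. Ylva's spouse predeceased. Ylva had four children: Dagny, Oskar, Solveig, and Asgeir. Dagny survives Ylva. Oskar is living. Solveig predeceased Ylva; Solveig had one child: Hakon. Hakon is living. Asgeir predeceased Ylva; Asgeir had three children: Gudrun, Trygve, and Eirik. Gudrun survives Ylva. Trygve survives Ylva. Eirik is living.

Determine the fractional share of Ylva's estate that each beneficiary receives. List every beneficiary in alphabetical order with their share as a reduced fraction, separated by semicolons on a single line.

Dagny 1/4; Eirik 1/8; Gudrun 1/8; Hakon 1/8; Oskar 1/4; Trygve 1/8

There is no surviving spouse, so the entire estate passes to Ylva's descendants per capita at each generation.
At generation 1 (Dagny, Oskar, Solveig, Asgeir) there are 4 shares of (1)/4 = 1/4 each.
Living: Dagny and Oskar — each takes 1/4.
Deceased: Solveig and Asgeir. Their combined 1/2 is pooled and carried to generation 2.
At generation 2 (Hakon, Gudrun, Trygve, Eirik) there are 4 shares of (1/2)/4 = 1/8 each.
Living: Hakon, Gudrun, Trygve, and Eirik — each takes 1/8.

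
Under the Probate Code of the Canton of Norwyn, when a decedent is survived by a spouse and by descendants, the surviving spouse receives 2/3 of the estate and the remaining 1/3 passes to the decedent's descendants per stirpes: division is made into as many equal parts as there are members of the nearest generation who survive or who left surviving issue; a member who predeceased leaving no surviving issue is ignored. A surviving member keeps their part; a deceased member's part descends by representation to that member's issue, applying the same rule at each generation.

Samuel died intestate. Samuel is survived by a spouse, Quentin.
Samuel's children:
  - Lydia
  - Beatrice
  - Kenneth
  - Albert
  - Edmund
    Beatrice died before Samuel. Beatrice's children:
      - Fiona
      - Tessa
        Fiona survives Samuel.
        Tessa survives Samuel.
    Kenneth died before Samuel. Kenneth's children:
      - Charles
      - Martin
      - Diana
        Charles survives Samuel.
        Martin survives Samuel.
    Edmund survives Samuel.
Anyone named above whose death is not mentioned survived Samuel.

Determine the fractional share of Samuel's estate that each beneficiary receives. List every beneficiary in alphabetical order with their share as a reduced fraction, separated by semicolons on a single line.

Quentin, as surviving spouse, takes 2/3.
The remaining 1/3 passes to Samuel's descendants per stirpes.
The 1/3 is divided into 5 equal shares of 1/15 among Lydia, Beatrice, Kenneth, Albert, Edmund.
Lydia is living and takes 1/15.
Beatrice predeceased; the 1/15 allotted to Beatrice's branch passes to Beatrice's issue by representation.
The 1/15 is divided into 2 equal shares of 1/30 among Fiona, Tessa.
Fiona is living and takes 1/30.
Tessa is living and takes 1/30.
Kenneth predeceased; the 1/15 allotted to Kenneth's branch passes to Kenneth's issue by representation.
The 1/15 is divided into 3 equal shares of 1/45 among Charles, Martin, Diana.
Charles is living and takes 1/45.
Martin is living and takes 1/45.
Diana is living and takes 1/45.
Albert is living and takes 1/15.
Edmund is living and takes 1/15.

Albert 1/15; Charles 1/45; Diana 1/45; Edmund 1/15; Fiona 1/30; Lydia 1/15; Martin 1/45; Quentin 2/3; Tessa 1/30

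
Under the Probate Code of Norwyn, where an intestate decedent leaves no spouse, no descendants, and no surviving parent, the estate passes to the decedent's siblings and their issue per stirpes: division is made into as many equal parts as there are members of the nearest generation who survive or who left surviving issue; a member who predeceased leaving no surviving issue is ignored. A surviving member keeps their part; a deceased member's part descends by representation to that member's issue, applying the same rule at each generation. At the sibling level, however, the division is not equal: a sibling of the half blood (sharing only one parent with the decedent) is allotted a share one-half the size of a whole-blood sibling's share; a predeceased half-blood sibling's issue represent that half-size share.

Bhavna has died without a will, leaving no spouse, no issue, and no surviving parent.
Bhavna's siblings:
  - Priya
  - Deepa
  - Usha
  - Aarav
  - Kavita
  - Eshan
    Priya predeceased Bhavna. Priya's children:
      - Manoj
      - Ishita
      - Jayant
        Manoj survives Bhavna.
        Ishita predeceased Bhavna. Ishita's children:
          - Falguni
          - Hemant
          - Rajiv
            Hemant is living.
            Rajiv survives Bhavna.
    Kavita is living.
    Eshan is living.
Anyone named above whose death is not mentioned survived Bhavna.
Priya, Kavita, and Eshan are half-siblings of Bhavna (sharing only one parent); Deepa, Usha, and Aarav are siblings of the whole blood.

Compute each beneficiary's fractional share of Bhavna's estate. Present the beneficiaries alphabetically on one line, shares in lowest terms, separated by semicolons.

Aarav 2/9; Deepa 2/9; Eshan 1/9; Falguni 1/81; Hemant 1/81; Jayant 1/27; Kavita 1/9; Manoj 1/27; Rajiv 1/81; Usha 2/9

No spouse, descendants, or parent survives, so the estate passes to Bhavna's siblings per stirpes.
Half-blood siblings count for one-half the weight of whole-blood siblings at the initial division.
Dividing 1 in proportion to weights (total weight 9/2): Priya (weight 1/2) → 1/9; Deepa (weight 1) → 2/9; Usha (weight 1) → 2/9; Aarav (weight 1) → 2/9; Kavita (weight 1/2) → 1/9; Eshan (weight 1/2) → 1/9.
Priya predeceased; the 1/9 allotted to Priya's branch passes to Priya's issue by representation.
The 1/9 is divided into 3 equal shares of 1/27 among Manoj, Ishita, Jayant.
Manoj is living and takes 1/27.
Ishita predeceased; the 1/27 allotted to Ishita's branch passes to Ishita's issue by representation.
The 1/27 is divided into 3 equal shares of 1/81 among Falguni, Hemant, Rajiv.
Falguni is living and takes 1/81.
Hemant is living and takes 1/81.
Rajiv is living and takes 1/81.
Jayant is living and takes 1/27.
Deepa is living and takes 2/9.
Usha is living and takes 2/9.
Aarav is living and takes 2/9.
Kavita is living and takes 1/9.
Eshan is living and takes 1/9.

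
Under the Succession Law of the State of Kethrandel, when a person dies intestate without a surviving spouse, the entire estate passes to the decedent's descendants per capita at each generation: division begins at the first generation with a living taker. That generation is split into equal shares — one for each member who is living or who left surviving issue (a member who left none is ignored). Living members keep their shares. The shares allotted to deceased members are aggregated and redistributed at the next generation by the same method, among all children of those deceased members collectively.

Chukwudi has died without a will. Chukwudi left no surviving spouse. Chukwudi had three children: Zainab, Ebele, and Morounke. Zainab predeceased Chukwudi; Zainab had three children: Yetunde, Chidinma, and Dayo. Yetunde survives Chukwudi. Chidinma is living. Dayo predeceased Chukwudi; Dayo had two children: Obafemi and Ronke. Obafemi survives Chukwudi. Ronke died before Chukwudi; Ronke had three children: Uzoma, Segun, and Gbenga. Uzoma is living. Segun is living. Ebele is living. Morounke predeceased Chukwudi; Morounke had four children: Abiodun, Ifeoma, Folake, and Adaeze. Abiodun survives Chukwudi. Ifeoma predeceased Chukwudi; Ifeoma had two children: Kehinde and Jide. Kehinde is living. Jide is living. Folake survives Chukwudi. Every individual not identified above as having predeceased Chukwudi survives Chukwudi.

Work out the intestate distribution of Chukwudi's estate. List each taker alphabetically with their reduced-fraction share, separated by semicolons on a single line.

There is no surviving spouse, so the entire estate passes to Chukwudi's descendants per capita at each generation.
At generation 1 (Zainab, Ebele, Morounke) there are 3 shares of (1)/3 = 1/3 each.
Living: Ebele — each takes 1/3.
Deceased: Zainab and Morounke. Their combined 2/3 is pooled and carried to generation 2.
At generation 2 (Yetunde, Chidinma, Dayo, Abiodun, Ifeoma, Folake, Adaeze) there are 7 shares of (2/3)/7 = 2/21 each.
Living: Yetunde, Chidinma, Abiodun, Folake, and Adaeze — each takes 2/21.
Deceased: Dayo and Ifeoma. Their combined 4/21 is pooled and carried to generation 3.
At generation 3 (Obafemi, Ronke, Kehinde, Jide) there are 4 shares of (4/21)/4 = 1/21 each.
Living: Obafemi, Kehinde, and Jide — each takes 1/21.
Deceased: Ronke. That 1/21 share is carried to generation 4.
At generation 4 (Uzoma, Segun, Gbenga) there are 3 shares of (1/21)/3 = 1/63 each.
Living: Uzoma, Segun, and Gbenga — each takes 1/63.

Abiodun 2/21; Adaeze 2/21; Chidinma 2/21; Ebele 1/3; Folake 2/21; Gbenga 1/63; Jide 1/21; Kehinde 1/21; Obafemi 1/21; Segun 1/63; Uzoma 1/63; Yetunde 2/21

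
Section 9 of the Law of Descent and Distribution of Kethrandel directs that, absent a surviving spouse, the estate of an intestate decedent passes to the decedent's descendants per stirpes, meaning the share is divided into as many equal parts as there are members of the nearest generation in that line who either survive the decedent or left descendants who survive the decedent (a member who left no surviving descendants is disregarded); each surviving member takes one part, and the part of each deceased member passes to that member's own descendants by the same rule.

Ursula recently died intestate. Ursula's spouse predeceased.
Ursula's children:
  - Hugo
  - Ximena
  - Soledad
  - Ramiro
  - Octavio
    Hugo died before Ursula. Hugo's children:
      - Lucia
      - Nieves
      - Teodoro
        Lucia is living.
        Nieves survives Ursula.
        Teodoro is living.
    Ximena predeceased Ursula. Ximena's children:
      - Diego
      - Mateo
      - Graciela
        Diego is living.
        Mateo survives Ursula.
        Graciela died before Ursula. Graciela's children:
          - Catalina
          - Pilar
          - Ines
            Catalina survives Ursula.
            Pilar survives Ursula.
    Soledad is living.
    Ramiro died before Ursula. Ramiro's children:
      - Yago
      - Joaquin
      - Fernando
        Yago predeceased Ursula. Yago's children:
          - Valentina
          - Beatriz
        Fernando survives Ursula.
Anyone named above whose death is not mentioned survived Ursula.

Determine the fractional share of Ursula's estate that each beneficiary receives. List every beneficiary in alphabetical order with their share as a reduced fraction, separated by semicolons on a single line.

There is no surviving spouse, so the entire estate passes to Ursula's descendants per stirpes.
The estate is divided into 5 equal shares of 1/5 among Hugo, Ximena, Soledad, Ramiro, Octavio.
Hugo predeceased; the 1/5 allotted to Hugo's branch passes to Hugo's issue by representation.
The 1/5 is divided into 3 equal shares of 1/15 among Lucia, Nieves, Teodoro.
Lucia is living and takes 1/15.
Nieves is living and takes 1/15.
Teodoro is living and takes 1/15.
Ximena predeceased; the 1/5 allotted to Ximena's branch passes to Ximena's issue by representation.
The 1/5 is divided into 3 equal shares of 1/15 among Diego, Mateo, Graciela.
Diego is living and takes 1/15.
Mateo is living and takes 1/15.
Graciela predeceased; the 1/15 allotted to Graciela's branch passes to Graciela's issue by representation.
The 1/15 is divided into 3 equal shares of 1/45 among Catalina, Pilar, Ines.
Catalina is living and takes 1/45.
Pilar is living and takes 1/45.
Ines is living and takes 1/45.
Soledad is living and takes 1/5.
Ramiro predeceased; the 1/5 allotted to Ramiro's branch passes to Ramiro's issue by representation.
The 1/5 is divided into 3 equal shares of 1/15 among Yago, Joaquin, Fernando.
Yago predeceased; the 1/15 allotted to Yago's branch passes to Yago's issue by representation.
The 1/15 is divided into 2 equal shares of 1/30 among Valentina, Beatriz.
Valentina is living and takes 1/30.
Beatriz is living and takes 1/30.
Joaquin is living and takes 1/15.
Fernando is living and takes 1/15.
Octavio is living and takes 1/5.

Beatriz 1/30; Catalina 1/45; Diego 1/15; Fernando 1/15; Ines 1/45; Joaquin 1/15; Lucia 1/15; Mateo 1/15; Nieves 1/15; Octavio 1/5; Pilar 1/45; Soledad 1/5; Teodoro 1/15; Valentina 1/30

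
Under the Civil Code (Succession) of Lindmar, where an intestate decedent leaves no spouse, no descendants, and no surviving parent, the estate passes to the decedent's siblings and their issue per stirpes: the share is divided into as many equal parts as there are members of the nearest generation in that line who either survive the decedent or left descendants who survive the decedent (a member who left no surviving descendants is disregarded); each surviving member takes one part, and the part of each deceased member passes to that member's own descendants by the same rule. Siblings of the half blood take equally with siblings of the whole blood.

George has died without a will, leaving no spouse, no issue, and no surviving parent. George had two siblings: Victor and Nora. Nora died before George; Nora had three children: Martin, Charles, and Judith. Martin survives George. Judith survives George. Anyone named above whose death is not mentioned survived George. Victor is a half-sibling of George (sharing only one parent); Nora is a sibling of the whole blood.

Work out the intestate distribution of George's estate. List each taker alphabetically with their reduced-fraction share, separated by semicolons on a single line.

Charles 1/6; Judith 1/6; Martin 1/6; Victor 1/2

No spouse, descendants, or parent survives, so the estate passes to George's siblings per stirpes.
Half-blood and whole-blood siblings take equally under the stated rule.
The estate is divided into 2 equal shares of 1/2 among Victor, Nora.
Victor is living and takes 1/2.
Nora predeceased; the 1/2 allotted to Nora's branch passes to Nora's issue by representation.
The 1/2 is divided into 3 equal shares of 1/6 among Martin, Charles, Judith.
Martin is living and takes 1/6.
Charles is living and takes 1/6.
Judith is living and takes 1/6.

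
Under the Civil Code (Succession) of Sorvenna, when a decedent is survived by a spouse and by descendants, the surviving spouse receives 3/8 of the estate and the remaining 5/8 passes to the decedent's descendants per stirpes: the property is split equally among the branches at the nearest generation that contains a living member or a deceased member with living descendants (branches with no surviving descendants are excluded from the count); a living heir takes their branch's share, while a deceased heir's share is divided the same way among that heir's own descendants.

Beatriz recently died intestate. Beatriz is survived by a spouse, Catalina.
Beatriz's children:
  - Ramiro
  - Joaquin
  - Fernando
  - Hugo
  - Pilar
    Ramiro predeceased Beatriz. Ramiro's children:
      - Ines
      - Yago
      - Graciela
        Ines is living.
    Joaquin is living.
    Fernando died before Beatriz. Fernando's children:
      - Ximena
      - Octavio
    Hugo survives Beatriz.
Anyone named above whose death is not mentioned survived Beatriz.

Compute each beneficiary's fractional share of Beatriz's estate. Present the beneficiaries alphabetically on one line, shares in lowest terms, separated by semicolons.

Catalina 3/8; Graciela 1/24; Hugo 1/8; Ines 1/24; Joaquin 1/8; Octavio 1/16; Pilar 1/8; Ximena 1/16; Yago 1/24

Catalina, as surviving spouse, takes 3/8.
The remaining 5/8 passes to Beatriz's descendants per stirpes.
The 5/8 is divided into 5 equal shares of 1/8 among Ramiro, Joaquin, Fernando, Hugo, Pilar.
Ramiro predeceased; the 1/8 allotted to Ramiro's branch passes to Ramiro's issue by representation.
The 1/8 is divided into 3 equal shares of 1/24 among Ines, Yago, Graciela.
Ines is living and takes 1/24.
Yago is living and takes 1/24.
Graciela is living and takes 1/24.
Joaquin is living and takes 1/8.
Fernando predeceased; the 1/8 allotted to Fernando's branch passes to Fernando's issue by representation.
The 1/8 is divided into 2 equal shares of 1/16 among Ximena, Octavio.
Ximena is living and takes 1/16.
Octavio is living and takes 1/16.
Hugo is living and takes 1/8.
Pilar is living and takes 1/8.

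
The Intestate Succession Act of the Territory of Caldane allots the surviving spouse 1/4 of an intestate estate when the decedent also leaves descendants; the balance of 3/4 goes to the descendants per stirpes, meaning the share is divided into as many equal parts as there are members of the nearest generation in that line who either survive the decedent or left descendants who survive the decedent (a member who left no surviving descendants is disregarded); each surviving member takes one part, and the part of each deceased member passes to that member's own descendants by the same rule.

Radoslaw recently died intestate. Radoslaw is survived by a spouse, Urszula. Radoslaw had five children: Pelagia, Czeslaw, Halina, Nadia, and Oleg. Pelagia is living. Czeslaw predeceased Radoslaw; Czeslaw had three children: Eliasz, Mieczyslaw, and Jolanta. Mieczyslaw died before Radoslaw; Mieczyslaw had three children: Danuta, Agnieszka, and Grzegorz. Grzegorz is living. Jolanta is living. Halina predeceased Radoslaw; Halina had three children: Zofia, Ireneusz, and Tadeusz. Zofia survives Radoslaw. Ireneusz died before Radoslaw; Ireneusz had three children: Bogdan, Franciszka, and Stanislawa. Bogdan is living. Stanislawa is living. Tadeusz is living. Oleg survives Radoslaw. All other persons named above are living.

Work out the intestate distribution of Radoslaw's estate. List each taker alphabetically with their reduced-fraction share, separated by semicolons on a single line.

Urszula, as surviving spouse, takes 1/4.
The remaining 3/4 passes to Radoslaw's descendants per stirpes.
The 3/4 is divided into 5 equal shares of 3/20 among Pelagia, Czeslaw, Halina, Nadia, Oleg.
Pelagia is living and takes 3/20.
Czeslaw predeceased; the 3/20 allotted to Czeslaw's branch passes to Czeslaw's issue by representation.
The 3/20 is divided into 3 equal shares of 1/20 among Eliasz, Mieczyslaw, Jolanta.
Eliasz is living and takes 1/20.
Mieczyslaw predeceased; the 1/20 allotted to Mieczyslaw's branch passes to Mieczyslaw's issue by representation.
The 1/20 is divided into 3 equal shares of 1/60 among Danuta, Agnieszka, Grzegorz.
Danuta is living and takes 1/60.
Agnieszka is living and takes 1/60.
Grzegorz is living and takes 1/60.
Jolanta is living and takes 1/20.
Halina predeceased; the 3/20 allotted to Halina's branch passes to Halina's issue by representation.
The 3/20 is divided into 3 equal shares of 1/20 among Zofia, Ireneusz, Tadeusz.
Zofia is living and takes 1/20.
Ireneusz predeceased; the 1/20 allotted to Ireneusz's branch passes to Ireneusz's issue by representation.
The 1/20 is divided into 3 equal shares of 1/60 among Bogdan, Franciszka, Stanislawa.
Bogdan is living and takes 1/60.
Franciszka is living and takes 1/60.
Stanislawa is living and takes 1/60.
Tadeusz is living and takes 1/20.
Nadia is living and takes 3/20.
Oleg is living and takes 3/20.

Agnieszka 1/60; Bogdan 1/60; Danuta 1/60; Eliasz 1/20; Franciszka 1/60; Grzegorz 1/60; Jolanta 1/20; Nadia 3/20; Oleg 3/20; Pelagia 3/20; Stanislawa 1/60; Tadeusz 1/20; Urszula 1/4; Zofia 1/20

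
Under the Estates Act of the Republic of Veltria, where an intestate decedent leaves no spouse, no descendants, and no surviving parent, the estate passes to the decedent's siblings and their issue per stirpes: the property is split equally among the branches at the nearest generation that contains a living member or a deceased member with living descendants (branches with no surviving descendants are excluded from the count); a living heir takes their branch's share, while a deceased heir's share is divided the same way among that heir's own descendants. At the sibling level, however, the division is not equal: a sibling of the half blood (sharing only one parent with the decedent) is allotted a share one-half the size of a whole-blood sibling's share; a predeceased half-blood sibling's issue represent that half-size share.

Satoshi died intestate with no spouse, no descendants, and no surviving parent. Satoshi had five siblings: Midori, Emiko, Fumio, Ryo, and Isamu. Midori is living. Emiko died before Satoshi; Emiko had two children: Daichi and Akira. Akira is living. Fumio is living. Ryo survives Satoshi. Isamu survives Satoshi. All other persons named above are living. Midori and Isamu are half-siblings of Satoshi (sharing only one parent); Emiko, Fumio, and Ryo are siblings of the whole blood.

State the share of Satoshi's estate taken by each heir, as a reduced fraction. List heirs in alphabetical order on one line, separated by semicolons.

Akira 1/8; Daichi 1/8; Fumio 1/4; Isamu 1/8; Midori 1/8; Ryo 1/4

No spouse, descendants, or parent survives, so the estate passes to Satoshi's siblings per stirpes.
Half-blood siblings count for one-half the weight of whole-blood siblings at the initial division.
Dividing 1 in proportion to weights (total weight 4): Midori (weight 1/2) → 1/8; Emiko (weight 1) → 1/4; Fumio (weight 1) → 1/4; Ryo (weight 1) → 1/4; Isamu (weight 1/2) → 1/8.
Midori is living and takes 1/8.
Emiko predeceased; the 1/4 allotted to Emiko's branch passes to Emiko's issue by representation.
The 1/4 is divided into 2 equal shares of 1/8 among Daichi, Akira.
Daichi is living and takes 1/8.
Akira is living and takes 1/8.
Fumio is living and takes 1/4.
Ryo is living and takes 1/4.
Isamu is living and takes 1/8.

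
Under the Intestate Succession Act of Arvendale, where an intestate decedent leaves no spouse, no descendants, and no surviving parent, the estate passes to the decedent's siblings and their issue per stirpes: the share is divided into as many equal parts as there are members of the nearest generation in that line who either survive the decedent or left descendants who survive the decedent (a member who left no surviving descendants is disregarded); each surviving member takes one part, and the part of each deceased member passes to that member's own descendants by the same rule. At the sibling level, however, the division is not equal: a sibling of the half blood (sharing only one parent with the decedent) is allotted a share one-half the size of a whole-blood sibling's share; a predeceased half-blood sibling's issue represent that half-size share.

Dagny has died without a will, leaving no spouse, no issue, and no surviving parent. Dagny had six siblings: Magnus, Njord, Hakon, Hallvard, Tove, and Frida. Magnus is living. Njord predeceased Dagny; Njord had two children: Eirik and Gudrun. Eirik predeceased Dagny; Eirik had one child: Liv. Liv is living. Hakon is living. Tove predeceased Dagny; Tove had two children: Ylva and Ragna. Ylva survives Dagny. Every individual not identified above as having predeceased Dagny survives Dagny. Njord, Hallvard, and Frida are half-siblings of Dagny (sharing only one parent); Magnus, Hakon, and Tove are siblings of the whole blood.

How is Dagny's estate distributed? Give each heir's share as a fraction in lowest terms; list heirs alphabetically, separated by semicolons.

Frida 1/9; Gudrun 1/18; Hakon 2/9; Hallvard 1/9; Liv 1/18; Magnus 2/9; Ragna 1/9; Ylva 1/9

No spouse, descendants, or parent survives, so the estate passes to Dagny's siblings per stirpes.
Half-blood siblings count for one-half the weight of whole-blood siblings at the initial division.
Dividing 1 in proportion to weights (total weight 9/2): Magnus (weight 1) → 2/9; Njord (weight 1/2) → 1/9; Hakon (weight 1) → 2/9; Hallvard (weight 1/2) → 1/9; Tove (weight 1) → 2/9; Frida (weight 1/2) → 1/9.
Magnus is living and takes 2/9.
Njord predeceased; the 1/9 allotted to Njord's branch passes to Njord's issue by representation.
The 1/9 is divided into 2 equal shares of 1/18 among Eirik, Gudrun.
Eirik predeceased; the 1/18 allotted to Eirik's branch passes to Eirik's issue by representation.
Liv is the sole taker at this level and receives the full 1/18.
Gudrun is living and takes 1/18.
Hakon is living and takes 2/9.
Hallvard is living and takes 1/9.
Tove predeceased; the 2/9 allotted to Tove's branch passes to Tove's issue by representation.
The 2/9 is divided into 2 equal shares of 1/9 among Ylva, Ragna.
Ylva is living and takes 1/9.
Ragna is living and takes 1/9.
Frida is living and takes 1/9.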